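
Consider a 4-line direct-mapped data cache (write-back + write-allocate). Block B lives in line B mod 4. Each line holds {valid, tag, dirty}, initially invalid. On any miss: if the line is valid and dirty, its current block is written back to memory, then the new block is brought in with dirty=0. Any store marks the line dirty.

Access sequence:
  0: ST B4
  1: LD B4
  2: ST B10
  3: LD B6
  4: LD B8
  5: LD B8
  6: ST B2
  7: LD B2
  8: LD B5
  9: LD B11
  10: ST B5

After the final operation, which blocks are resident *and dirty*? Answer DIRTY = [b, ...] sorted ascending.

  0 | W B4 → L0 miss [D]
  1 | R B4 → L0 hit [D]
  2 | W B10 → L2 miss [D]
  3 | R B6 → L2 miss wb→B10 [-]
  4 | R B8 → L0 miss wb→B4 [-]
  5 | R B8 → L0 hit [-]
  6 | W B2 → L2 miss [D]
  7 | R B2 → L2 hit [D]
  8 | R B5 → L1 miss [-]
  9 | R B11 → L3 miss [-]
  10 | W B5 → L1 hit [D]

DIRTY = [2, 5]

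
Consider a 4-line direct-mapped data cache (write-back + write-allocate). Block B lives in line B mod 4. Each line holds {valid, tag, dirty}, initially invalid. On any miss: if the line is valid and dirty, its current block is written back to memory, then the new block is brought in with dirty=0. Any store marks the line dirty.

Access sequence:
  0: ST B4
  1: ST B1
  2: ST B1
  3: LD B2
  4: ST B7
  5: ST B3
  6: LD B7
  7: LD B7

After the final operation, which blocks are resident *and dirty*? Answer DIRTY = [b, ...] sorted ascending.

DIRTY = [1, 4]

0: W B4 -> L0 miss  d=D]
1: W B1 -> L1 miss  d=D]
2: W B1 -> L1 hit  d=D]
3: R B2 -> L2 miss  d=-]
4: W B7 -> L3 miss  d=D]
5: W B3 -> L3 miss wb->B7  d=D]
6: R B7 -> L3 miss wb->B3  d=-]
7: R B7 -> L3 hit  d=-]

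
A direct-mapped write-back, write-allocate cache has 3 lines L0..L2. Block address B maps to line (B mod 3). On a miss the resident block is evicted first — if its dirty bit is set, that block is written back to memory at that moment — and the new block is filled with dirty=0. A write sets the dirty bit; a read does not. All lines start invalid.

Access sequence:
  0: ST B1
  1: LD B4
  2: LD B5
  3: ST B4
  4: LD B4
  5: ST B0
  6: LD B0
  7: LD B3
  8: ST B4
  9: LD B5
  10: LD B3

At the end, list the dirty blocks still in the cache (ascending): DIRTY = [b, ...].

DIRTY = [4]

  0 | W B1 → L1 miss [D]
  1 | R B4 → L1 miss wb→B1 [-]
  2 | R B5 → L2 miss [-]
  3 | W B4 → L1 hit [D]
  4 | R B4 → L1 hit [D]
  5 | W B0 → L0 miss [D]
  6 | R B0 → L0 hit [D]
  7 | R B3 → L0 miss wb→B0 [-]
  8 | W B4 → L1 hit [D]
  9 | R B5 → L2 hit [-]
  10 | R B3 → L0 hit [-]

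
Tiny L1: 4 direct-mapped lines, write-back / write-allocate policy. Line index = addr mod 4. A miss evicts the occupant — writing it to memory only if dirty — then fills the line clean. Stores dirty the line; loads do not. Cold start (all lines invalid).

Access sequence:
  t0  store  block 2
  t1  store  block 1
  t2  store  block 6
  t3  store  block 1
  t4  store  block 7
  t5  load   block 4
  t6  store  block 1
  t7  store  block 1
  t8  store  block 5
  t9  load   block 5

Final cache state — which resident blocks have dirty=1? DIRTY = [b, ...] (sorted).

  0 | W B2 → L2 miss [D]
  1 | W B1 → L1 miss [D]
  2 | W B6 → L2 miss wb→B2 [D]
  3 | W B1 → L1 hit [D]
  4 | W B7 → L3 miss [D]
  5 | R B4 → L0 miss [-]
  6 | W B1 → L1 hit [D]
  7 | W B1 → L1 hit [D]
  8 | W B5 → L1 miss wb→B1 [D]
  9 | R B5 → L1 hit [D]

DIRTY = [5, 6, 7]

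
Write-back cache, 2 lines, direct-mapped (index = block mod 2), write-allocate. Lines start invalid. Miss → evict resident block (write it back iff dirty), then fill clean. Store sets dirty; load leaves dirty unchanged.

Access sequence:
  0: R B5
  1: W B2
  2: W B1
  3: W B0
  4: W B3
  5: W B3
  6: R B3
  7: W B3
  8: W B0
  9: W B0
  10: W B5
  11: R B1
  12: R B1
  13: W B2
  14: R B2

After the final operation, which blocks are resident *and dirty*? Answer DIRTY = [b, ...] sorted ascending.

0: R B5 -> L1 miss  d=-]
1: W B2 -> L0 miss  d=D]
2: W B1 -> L1 miss  d=D]
3: W B0 -> L0 miss wb->B2  d=D]
4: W B3 -> L1 miss wb->B1  d=D]
5: W B3 -> L1 hit  d=D]
6: R B3 -> L1 hit  d=D]
7: W B3 -> L1 hit  d=D]
8: W B0 -> L0 hit  d=D]
9: W B0 -> L0 hit  d=D]
10: W B5 -> L1 miss wb->B3  d=D]
11: R B1 -> L1 miss wb->B5  d=-]
12: R B1 -> L1 hit  d=-]
13: W B2 -> L0 miss wb->B0  d=D]
14: R B2 -> L0 hit  d=D]

DIRTY = [2]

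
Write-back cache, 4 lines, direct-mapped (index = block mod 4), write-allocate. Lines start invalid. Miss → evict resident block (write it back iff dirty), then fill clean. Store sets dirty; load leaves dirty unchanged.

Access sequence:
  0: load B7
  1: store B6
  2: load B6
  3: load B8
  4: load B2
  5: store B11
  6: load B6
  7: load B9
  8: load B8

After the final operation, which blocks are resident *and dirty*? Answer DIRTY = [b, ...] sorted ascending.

DIRTY = [11]

0: R B7 -> L3 miss  d=-]
1: W B6 -> L2 miss  d=D]
2: R B6 -> L2 hit  d=D]
3: R B8 -> L0 miss  d=-]
4: R B2 -> L2 miss wb->B6  d=-]
5: W B11 -> L3 miss  d=D]
6: R B6 -> L2 miss  d=-]
7: R B9 -> L1 miss  d=-]
8: R B8 -> L0 hit  d=-]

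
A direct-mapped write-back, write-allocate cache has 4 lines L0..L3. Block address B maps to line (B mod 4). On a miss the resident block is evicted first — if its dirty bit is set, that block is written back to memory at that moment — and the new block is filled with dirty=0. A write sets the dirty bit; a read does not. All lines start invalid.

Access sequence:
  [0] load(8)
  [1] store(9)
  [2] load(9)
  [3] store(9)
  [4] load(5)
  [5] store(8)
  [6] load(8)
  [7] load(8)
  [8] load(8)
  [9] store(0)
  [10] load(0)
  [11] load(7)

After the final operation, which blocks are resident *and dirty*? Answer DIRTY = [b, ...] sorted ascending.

DIRTY = [0]

  0 | R B8 → L0 miss [-]
  1 | W B9 → L1 miss [D]
  2 | R B9 → L1 hit [D]
  3 | W B9 → L1 hit [D]
  4 | R B5 → L1 miss wb→B9 [-]
  5 | W B8 → L0 hit [D]
  6 | R B8 → L0 hit [D]
  7 | R B8 → L0 hit [D]
  8 | R B8 → L0 hit [D]
  9 | W B0 → L0 miss wb→B8 [D]
  10 | R B0 → L0 hit [D]
  11 | R B7 → L3 miss [-]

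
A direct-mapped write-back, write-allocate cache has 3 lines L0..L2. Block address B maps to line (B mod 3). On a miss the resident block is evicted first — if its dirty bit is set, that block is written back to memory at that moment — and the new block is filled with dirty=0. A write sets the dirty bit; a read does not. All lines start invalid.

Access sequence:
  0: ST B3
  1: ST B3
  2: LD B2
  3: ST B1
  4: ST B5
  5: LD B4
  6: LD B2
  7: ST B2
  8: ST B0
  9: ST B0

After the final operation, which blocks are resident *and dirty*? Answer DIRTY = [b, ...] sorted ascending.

DIRTY = [0, 2]

  0 | W B3 → L0 miss [D]
  1 | W B3 → L0 hit [D]
  2 | R B2 → L2 miss [-]
  3 | W B1 → L1 miss [D]
  4 | W B5 → L2 miss [D]
  5 | R B4 → L1 miss wb→B1 [-]
  6 | R B2 → L2 miss wb→B5 [-]
  7 | W B2 → L2 hit [D]
  8 | W B0 → L0 miss wb→B3 [D]
  9 | W B0 → L0 hit [D]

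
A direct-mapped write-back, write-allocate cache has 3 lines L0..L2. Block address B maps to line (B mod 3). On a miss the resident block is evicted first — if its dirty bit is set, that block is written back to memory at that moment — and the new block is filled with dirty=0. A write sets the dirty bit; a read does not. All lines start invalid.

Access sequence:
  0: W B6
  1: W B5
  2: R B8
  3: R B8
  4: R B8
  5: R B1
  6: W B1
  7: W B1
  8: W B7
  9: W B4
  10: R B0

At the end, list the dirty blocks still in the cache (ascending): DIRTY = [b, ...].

DIRTY = [4]

  0 | W B6 → L0 miss [D]
  1 | W B5 → L2 miss [D]
  2 | R B8 → L2 miss wb→B5 [-]
  3 | R B8 → L2 hit [-]
  4 | R B8 → L2 hit [-]
  5 | R B1 → L1 miss [-]
  6 | W B1 → L1 hit [D]
  7 | W B1 → L1 hit [D]
  8 | W B7 → L1 miss wb→B1 [D]
  9 | W B4 → L1 miss wb→B7 [D]
  10 | R B0 → L0 miss wb→B6 [-]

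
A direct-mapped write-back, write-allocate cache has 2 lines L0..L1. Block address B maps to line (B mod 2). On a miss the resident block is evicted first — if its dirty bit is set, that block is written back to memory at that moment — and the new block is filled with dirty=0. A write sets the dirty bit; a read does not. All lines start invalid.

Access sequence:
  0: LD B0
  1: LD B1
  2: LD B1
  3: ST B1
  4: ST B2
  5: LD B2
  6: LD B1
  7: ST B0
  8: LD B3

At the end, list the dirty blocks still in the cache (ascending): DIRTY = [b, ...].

0: R B0 -> L0 miss  d=-]
1: R B1 -> L1 miss  d=-]
2: R B1 -> L1 hit  d=-]
3: W B1 -> L1 hit  d=D]
4: W B2 -> L0 miss  d=D]
5: R B2 -> L0 hit  d=D]
6: R B1 -> L1 hit  d=D]
7: W B0 -> L0 miss wb->B2  d=D]
8: R B3 -> L1 miss wb->B1  d=-]

DIRTY = [0]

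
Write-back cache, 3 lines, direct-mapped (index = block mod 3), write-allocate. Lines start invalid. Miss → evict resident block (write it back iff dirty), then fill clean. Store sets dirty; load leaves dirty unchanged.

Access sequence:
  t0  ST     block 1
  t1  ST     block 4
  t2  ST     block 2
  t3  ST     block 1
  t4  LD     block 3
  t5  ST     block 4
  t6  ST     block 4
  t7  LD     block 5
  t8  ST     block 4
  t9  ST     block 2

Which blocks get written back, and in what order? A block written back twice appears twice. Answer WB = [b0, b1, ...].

0: W B1 -> L1 miss  d=D]
1: W B4 -> L1 miss wb->B1  d=D]
2: W B2 -> L2 miss  d=D]
3: W B1 -> L1 miss wb->B4  d=D]
4: R B3 -> L0 miss  d=-]
5: W B4 -> L1 miss wb->B1  d=D]
6: W B4 -> L1 hit  d=D]
7: R B5 -> L2 miss wb->B2  d=-]
8: W B4 -> L1 hit  d=D]
9: W B2 -> L2 miss  d=D]

WB = [1, 4, 1, 2]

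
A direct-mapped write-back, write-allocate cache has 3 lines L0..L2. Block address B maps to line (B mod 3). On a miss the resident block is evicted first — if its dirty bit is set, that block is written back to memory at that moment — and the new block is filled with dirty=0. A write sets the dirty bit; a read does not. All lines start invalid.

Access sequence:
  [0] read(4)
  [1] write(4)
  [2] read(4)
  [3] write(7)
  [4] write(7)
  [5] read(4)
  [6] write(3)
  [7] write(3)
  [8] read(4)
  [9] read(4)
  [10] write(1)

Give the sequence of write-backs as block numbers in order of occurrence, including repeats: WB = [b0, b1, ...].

0: R B4 → L1 miss [-]
1: W B4 → L1 hit [D]
2: R B4 → L1 hit [D]
3: W B7 → L1 miss wb→B4 [D]
4: W B7 → L1 hit [D]
5: R B4 → L1 miss wb→B7 [-]
6: W B3 → L0 miss [D]
7: W B3 → L0 hit [D]
8: R B4 → L1 hit [-]
9: R B4 → L1 hit [-]
10: W B1 → L1 miss [D]

WB = [4, 7]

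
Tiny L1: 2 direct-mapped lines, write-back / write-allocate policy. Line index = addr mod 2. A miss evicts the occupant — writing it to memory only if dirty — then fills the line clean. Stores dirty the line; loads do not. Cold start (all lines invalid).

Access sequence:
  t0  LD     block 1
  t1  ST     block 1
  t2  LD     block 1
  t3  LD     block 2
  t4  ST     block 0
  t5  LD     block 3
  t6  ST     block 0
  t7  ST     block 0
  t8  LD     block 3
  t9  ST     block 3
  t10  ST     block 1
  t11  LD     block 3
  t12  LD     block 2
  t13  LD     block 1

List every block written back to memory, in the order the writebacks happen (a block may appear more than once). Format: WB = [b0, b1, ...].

WB = [1, 3, 1, 0]

  0 | R B1 → L1 miss [-]
  1 | W B1 → L1 hit [D]
  2 | R B1 → L1 hit [D]
  3 | R B2 → L0 miss [-]
  4 | W B0 → L0 miss [D]
  5 | R B3 → L1 miss wb→B1 [-]
  6 | W B0 → L0 hit [D]
  7 | W B0 → L0 hit [D]
  8 | R B3 → L1 hit [-]
  9 | W B3 → L1 hit [D]
  10 | W B1 → L1 miss wb→B3 [D]
  11 | R B3 → L1 miss wb→B1 [-]
  12 | R B2 → L0 miss wb→B0 [-]
  13 | R B1 → L1 miss [-]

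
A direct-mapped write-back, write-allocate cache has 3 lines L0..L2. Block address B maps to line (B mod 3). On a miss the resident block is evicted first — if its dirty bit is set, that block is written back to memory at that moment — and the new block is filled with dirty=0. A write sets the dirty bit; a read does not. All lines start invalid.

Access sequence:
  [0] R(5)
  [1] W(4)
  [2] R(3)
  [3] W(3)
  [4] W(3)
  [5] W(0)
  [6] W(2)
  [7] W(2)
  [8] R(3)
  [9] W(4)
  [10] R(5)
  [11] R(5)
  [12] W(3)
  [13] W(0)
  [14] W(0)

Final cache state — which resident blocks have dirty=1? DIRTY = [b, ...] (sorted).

DIRTY = [0, 4]

0: R B5 → L2 miss [-]
1: W B4 → L1 miss [D]
2: R B3 → L0 miss [-]
3: W B3 → L0 hit [D]
4: W B3 → L0 hit [D]
5: W B0 → L0 miss wb→B3 [D]
6: W B2 → L2 miss [D]
7: W B2 → L2 hit [D]
8: R B3 → L0 miss wb→B0 [-]
9: W B4 → L1 hit [D]
10: R B5 → L2 miss wb→B2 [-]
11: R B5 → L2 hit [-]
12: W B3 → L0 hit [D]
13: W B0 → L0 miss wb→B3 [D]
14: W B0 → L0 hit [D]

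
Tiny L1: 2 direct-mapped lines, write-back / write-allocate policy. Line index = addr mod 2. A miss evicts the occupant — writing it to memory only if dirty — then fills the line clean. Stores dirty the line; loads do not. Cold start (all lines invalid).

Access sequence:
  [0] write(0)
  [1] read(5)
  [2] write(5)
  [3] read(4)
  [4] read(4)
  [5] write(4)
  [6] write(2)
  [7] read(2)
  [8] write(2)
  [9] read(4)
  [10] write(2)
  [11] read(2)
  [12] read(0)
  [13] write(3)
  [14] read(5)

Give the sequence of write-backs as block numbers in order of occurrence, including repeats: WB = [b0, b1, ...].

0: W B0 → L0 miss [D]
1: R B5 → L1 miss [-]
2: W B5 → L1 hit [D]
3: R B4 → L0 miss wb→B0 [-]
4: R B4 → L0 hit [-]
5: W B4 → L0 hit [D]
6: W B2 → L0 miss wb→B4 [D]
7: R B2 → L0 hit [D]
8: W B2 → L0 hit [D]
9: R B4 → L0 miss wb→B2 [-]
10: W B2 → L0 miss [D]
11: R B2 → L0 hit [D]
12: R B0 → L0 miss wb→B2 [-]
13: W B3 → L1 miss wb→B5 [D]
14: R B5 → L1 miss wb→B3 [-]

WB = [0, 4, 2, 2, 5, 3]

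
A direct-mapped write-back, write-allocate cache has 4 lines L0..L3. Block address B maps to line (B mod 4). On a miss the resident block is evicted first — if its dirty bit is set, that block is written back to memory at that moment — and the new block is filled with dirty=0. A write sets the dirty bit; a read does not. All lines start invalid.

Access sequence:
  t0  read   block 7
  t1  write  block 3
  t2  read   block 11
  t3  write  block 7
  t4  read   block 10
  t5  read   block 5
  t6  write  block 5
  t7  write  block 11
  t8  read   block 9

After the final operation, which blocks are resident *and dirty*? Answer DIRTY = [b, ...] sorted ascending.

DIRTY = [11]

0: R B7 → L3 miss [-]
1: W B3 → L3 miss [D]
2: R B11 → L3 miss wb→B3 [-]
3: W B7 → L3 miss [D]
4: R B10 → L2 miss [-]
5: R B5 → L1 miss [-]
6: W B5 → L1 hit [D]
7: W B11 → L3 miss wb→B7 [D]
8: R B9 → L1 miss wb→B5 [-]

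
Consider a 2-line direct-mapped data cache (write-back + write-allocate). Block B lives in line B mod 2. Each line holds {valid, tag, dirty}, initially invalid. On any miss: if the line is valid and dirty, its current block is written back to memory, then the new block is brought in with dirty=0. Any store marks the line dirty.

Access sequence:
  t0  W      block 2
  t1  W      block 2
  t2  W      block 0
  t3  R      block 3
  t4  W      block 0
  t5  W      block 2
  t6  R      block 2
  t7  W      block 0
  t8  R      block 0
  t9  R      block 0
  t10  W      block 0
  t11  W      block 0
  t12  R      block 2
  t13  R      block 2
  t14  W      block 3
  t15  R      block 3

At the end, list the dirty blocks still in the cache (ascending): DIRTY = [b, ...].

0: W B2 → L0 miss [D]
1: W B2 → L0 hit [D]
2: W B0 → L0 miss wb→B2 [D]
3: R B3 → L1 miss [-]
4: W B0 → L0 hit [D]
5: W B2 → L0 miss wb→B0 [D]
6: R B2 → L0 hit [D]
7: W B0 → L0 miss wb→B2 [D]
8: R B0 → L0 hit [D]
9: R B0 → L0 hit [D]
10: W B0 → L0 hit [D]
11: W B0 → L0 hit [D]
12: R B2 → L0 miss wb→B0 [-]
13: R B2 → L0 hit [-]
14: W B3 → L1 hit [D]
15: R B3 → L1 hit [D]

DIRTY = [3]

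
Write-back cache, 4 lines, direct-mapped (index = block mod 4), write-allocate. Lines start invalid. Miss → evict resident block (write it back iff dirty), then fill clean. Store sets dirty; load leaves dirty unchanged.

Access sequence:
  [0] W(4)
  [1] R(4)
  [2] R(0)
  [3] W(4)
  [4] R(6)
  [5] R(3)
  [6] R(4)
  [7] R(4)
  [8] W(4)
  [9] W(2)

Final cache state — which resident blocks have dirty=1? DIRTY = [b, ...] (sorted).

DIRTY = [2, 4]

0: W B4 -> L0 miss  d=D]
1: R B4 -> L0 hit  d=D]
2: R B0 -> L0 miss wb->B4  d=-]
3: W B4 -> L0 miss  d=D]
4: R B6 -> L2 miss  d=-]
5: R B3 -> L3 miss  d=-]
6: R B4 -> L0 hit  d=D]
7: R B4 -> L0 hit  d=D]
8: W B4 -> L0 hit  d=D]
9: W B2 -> L2 miss  d=D]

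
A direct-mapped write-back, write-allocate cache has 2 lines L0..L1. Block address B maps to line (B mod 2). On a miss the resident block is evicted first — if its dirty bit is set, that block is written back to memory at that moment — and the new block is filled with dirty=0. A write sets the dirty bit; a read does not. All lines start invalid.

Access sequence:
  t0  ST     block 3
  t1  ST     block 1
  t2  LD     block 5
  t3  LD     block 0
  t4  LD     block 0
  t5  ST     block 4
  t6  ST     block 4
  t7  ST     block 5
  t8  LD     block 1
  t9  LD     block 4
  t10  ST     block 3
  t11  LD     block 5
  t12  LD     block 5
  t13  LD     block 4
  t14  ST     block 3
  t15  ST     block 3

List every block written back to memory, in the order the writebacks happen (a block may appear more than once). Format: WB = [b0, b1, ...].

  0 | W B3 → L1 miss [D]
  1 | W B1 → L1 miss wb→B3 [D]
  2 | R B5 → L1 miss wb→B1 [-]
  3 | R B0 → L0 miss [-]
  4 | R B0 → L0 hit [-]
  5 | W B4 → L0 miss [D]
  6 | W B4 → L0 hit [D]
  7 | W B5 → L1 hit [D]
  8 | R B1 → L1 miss wb→B5 [-]
  9 | R B4 → L0 hit [D]
  10 | W B3 → L1 miss [D]
  11 | R B5 → L1 miss wb→B3 [-]
  12 | R B5 → L1 hit [-]
  13 | R B4 → L0 hit [D]
  14 | W B3 → L1 miss [D]
  15 | W B3 → L1 hit [D]

WB = [3, 1, 5, 3]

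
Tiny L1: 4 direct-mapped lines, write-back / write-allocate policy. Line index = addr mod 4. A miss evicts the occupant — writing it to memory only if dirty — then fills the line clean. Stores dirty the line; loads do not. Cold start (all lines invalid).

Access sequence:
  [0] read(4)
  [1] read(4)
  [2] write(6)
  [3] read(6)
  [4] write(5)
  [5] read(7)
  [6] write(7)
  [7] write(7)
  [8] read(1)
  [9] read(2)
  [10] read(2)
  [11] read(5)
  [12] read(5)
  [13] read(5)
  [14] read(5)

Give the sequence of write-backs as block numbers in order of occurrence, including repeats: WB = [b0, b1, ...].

WB = [5, 6]

  0 | R B4 → L0 miss [-]
  1 | R B4 → L0 hit [-]
  2 | W B6 → L2 miss [D]
  3 | R B6 → L2 hit [D]
  4 | W B5 → L1 miss [D]
  5 | R B7 → L3 miss [-]
  6 | W B7 → L3 hit [D]
  7 | W B7 → L3 hit [D]
  8 | R B1 → L1 miss wb→B5 [-]
  9 | R B2 → L2 miss wb→B6 [-]
  10 | R B2 → L2 hit [-]
  11 | R B5 → L1 miss [-]
  12 | R B5 → L1 hit [-]
  13 | R B5 → L1 hit [-]
  14 | R B5 → L1 hit [-]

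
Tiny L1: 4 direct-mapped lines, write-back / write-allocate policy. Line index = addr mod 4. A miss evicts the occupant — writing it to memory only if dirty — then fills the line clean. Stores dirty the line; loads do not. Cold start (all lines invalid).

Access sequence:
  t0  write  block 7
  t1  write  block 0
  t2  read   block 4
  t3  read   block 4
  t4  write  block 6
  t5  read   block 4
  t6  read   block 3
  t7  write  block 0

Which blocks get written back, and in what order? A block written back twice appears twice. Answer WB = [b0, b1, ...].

0: W B7 -> L3 miss  d=D]
1: W B0 -> L0 miss  d=D]
2: R B4 -> L0 miss wb->B0  d=-]
3: R B4 -> L0 hit  d=-]
4: W B6 -> L2 miss  d=D]
5: R B4 -> L0 hit  d=-]
6: R B3 -> L3 miss wb->B7  d=-]
7: W B0 -> L0 miss  d=D]

WB = [0, 7]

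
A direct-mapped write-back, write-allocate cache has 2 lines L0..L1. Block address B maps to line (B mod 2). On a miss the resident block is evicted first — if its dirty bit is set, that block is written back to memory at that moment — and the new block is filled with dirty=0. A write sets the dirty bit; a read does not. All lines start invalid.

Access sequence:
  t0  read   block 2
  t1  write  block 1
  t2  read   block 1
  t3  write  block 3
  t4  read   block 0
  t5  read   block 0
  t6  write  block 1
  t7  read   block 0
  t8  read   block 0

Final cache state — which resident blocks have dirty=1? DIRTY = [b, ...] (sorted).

0: R B2 → L0 miss [-]
1: W B1 → L1 miss [D]
2: R B1 → L1 hit [D]
3: W B3 → L1 miss wb→B1 [D]
4: R B0 → L0 miss [-]
5: R B0 → L0 hit [-]
6: W B1 → L1 miss wb→B3 [D]
7: R B0 → L0 hit [-]
8: R B0 → L0 hit [-]

DIRTY = [1]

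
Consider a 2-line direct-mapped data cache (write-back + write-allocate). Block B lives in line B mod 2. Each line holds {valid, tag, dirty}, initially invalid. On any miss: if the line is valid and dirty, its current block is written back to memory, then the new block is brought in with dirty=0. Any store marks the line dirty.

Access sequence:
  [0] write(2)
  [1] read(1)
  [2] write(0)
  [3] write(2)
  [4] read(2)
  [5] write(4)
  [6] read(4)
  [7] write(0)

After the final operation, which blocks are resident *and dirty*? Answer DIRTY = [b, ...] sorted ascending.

  0 | W B2 → L0 miss [D]
  1 | R B1 → L1 miss [-]
  2 | W B0 → L0 miss wb→B2 [D]
  3 | W B2 → L0 miss wb→B0 [D]
  4 | R B2 → L0 hit [D]
  5 | W B4 → L0 miss wb→B2 [D]
  6 | R B4 → L0 hit [D]
  7 | W B0 → L0 miss wb→B4 [D]

DIRTY = [0]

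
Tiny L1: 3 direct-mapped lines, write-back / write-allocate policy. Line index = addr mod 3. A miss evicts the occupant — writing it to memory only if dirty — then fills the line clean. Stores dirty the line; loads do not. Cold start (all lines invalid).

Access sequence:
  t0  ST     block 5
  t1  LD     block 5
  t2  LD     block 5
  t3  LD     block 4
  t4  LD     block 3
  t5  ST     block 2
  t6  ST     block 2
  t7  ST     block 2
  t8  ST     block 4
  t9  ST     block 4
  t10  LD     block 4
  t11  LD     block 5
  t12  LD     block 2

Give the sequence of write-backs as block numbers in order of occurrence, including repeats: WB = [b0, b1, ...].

WB = [5, 2]

0: W B5 -> L2 miss  d=D]
1: R B5 -> L2 hit  d=D]
2: R B5 -> L2 hit  d=D]
3: R B4 -> L1 miss  d=-]
4: R B3 -> L0 miss  d=-]
5: W B2 -> L2 miss wb->B5  d=D]
6: W B2 -> L2 hit  d=D]
7: W B2 -> L2 hit  d=D]
8: W B4 -> L1 hit  d=D]
9: W B4 -> L1 hit  d=D]
10: R B4 -> L1 hit  d=D]
11: R B5 -> L2 miss wb->B2  d=-]
12: R B2 -> L2 miss  d=-]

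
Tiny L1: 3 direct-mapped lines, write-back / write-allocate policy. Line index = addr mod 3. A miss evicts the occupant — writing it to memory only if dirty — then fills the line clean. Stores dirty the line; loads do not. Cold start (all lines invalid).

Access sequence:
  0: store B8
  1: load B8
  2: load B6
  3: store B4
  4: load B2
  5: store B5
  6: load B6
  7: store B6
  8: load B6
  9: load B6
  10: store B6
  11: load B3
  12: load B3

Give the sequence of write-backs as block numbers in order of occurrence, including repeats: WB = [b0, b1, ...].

WB = [8, 6]

0: W B8 → L2 miss [D]
1: R B8 → L2 hit [D]
2: R B6 → L0 miss [-]
3: W B4 → L1 miss [D]
4: R B2 → L2 miss wb→B8 [-]
5: W B5 → L2 miss [D]
6: R B6 → L0 hit [-]
7: W B6 → L0 hit [D]
8: R B6 → L0 hit [D]
9: R B6 → L0 hit [D]
10: W B6 → L0 hit [D]
11: R B3 → L0 miss wb→B6 [-]
12: R B3 → L0 hit [-]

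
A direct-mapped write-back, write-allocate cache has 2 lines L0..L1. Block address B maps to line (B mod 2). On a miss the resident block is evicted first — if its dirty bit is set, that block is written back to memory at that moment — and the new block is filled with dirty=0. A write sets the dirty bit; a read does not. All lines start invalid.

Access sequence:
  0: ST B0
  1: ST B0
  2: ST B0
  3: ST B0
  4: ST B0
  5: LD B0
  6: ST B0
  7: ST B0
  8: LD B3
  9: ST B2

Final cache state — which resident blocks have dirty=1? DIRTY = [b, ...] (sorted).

DIRTY = [2]

0: W B0 -> L0 miss  d=D]
1: W B0 -> L0 hit  d=D]
2: W B0 -> L0 hit  d=D]
3: W B0 -> L0 hit  d=D]
4: W B0 -> L0 hit  d=D]
5: R B0 -> L0 hit  d=D]
6: W B0 -> L0 hit  d=D]
7: W B0 -> L0 hit  d=D]
8: R B3 -> L1 miss  d=-]
9: W B2 -> L0 miss wb->B0  d=D]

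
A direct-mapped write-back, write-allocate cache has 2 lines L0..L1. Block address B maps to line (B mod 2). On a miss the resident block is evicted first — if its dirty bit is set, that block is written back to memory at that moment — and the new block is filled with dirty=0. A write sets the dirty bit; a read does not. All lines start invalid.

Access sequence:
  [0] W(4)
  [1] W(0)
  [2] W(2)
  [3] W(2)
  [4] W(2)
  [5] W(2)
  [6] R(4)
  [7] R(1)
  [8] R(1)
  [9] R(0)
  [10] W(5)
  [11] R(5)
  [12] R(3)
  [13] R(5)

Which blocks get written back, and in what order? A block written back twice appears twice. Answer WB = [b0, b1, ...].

WB = [4, 0, 2, 5]

0: W B4 -> L0 miss  d=D]
1: W B0 -> L0 miss wb->B4  d=D]
2: W B2 -> L0 miss wb->B0  d=D]
3: W B2 -> L0 hit  d=D]
4: W B2 -> L0 hit  d=D]
5: W B2 -> L0 hit  d=D]
6: R B4 -> L0 miss wb->B2  d=-]
7: R B1 -> L1 miss  d=-]
8: R B1 -> L1 hit  d=-]
9: R B0 -> L0 miss  d=-]
10: W B5 -> L1 miss  d=D]
11: R B5 -> L1 hit  d=D]
12: R B3 -> L1 miss wb->B5  d=-]
13: R B5 -> L1 miss  d=-]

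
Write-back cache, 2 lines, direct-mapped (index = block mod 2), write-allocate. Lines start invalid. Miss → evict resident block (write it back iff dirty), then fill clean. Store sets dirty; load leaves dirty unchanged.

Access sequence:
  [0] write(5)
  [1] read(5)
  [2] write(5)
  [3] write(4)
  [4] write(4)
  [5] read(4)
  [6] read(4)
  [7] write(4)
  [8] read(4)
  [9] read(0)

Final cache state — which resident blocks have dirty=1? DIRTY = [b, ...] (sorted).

0: W B5 → L1 miss [D]
1: R B5 → L1 hit [D]
2: W B5 → L1 hit [D]
3: W B4 → L0 miss [D]
4: W B4 → L0 hit [D]
5: R B4 → L0 hit [D]
6: R B4 → L0 hit [D]
7: W B4 → L0 hit [D]
8: R B4 → L0 hit [D]
9: R B0 → L0 miss wb→B4 [-]

DIRTY = [5]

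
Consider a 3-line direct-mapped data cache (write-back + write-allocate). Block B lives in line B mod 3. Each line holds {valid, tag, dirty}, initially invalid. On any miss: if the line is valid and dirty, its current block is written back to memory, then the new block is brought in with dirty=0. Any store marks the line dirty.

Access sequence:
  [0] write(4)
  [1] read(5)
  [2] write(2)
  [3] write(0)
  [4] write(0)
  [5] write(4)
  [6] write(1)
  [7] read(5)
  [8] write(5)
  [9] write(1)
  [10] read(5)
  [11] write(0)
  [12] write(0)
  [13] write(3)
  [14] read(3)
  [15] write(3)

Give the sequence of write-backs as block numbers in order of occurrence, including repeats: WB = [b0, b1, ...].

WB = [4, 2, 0]

0: W B4 → L1 miss [D]
1: R B5 → L2 miss [-]
2: W B2 → L2 miss [D]
3: W B0 → L0 miss [D]
4: W B0 → L0 hit [D]
5: W B4 → L1 hit [D]
6: W B1 → L1 miss wb→B4 [D]
7: R B5 → L2 miss wb→B2 [-]
8: W B5 → L2 hit [D]
9: W B1 → L1 hit [D]
10: R B5 → L2 hit [D]
11: W B0 → L0 hit [D]
12: W B0 → L0 hit [D]
13: W B3 → L0 miss wb→B0 [D]
14: R B3 → L0 hit [D]
15: W B3 → L0 hit [D]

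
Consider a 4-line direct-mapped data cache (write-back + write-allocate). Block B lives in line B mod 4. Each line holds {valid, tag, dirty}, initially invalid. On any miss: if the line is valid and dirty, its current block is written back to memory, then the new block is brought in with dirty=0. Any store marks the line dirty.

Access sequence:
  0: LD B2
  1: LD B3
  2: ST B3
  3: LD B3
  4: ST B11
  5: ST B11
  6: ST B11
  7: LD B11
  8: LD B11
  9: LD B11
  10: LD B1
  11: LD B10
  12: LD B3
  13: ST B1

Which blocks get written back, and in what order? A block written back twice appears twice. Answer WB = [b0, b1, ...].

  0 | R B2 → L2 miss [-]
  1 | R B3 → L3 miss [-]
  2 | W B3 → L3 hit [D]
  3 | R B3 → L3 hit [D]
  4 | W B11 → L3 miss wb→B3 [D]
  5 | W B11 → L3 hit [D]
  6 | W B11 → L3 hit [D]
  7 | R B11 → L3 hit [D]
  8 | R B11 → L3 hit [D]
  9 | R B11 → L3 hit [D]
  10 | R B1 → L1 miss [-]
  11 | R B10 → L2 miss [-]
  12 | R B3 → L3 miss wb→B11 [-]
  13 | W B1 → L1 hit [D]

WB = [3, 11]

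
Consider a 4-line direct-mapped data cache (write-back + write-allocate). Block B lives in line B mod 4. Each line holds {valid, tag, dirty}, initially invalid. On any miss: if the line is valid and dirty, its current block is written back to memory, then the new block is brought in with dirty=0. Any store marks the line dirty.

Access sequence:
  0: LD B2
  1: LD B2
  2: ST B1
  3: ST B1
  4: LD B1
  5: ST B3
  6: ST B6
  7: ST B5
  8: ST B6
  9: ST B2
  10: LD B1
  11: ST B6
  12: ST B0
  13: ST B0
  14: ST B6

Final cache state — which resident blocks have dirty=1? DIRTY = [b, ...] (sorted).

  0 | R B2 → L2 miss [-]
  1 | R B2 → L2 hit [-]
  2 | W B1 → L1 miss [D]
  3 | W B1 → L1 hit [D]
  4 | R B1 → L1 hit [D]
  5 | W B3 → L3 miss [D]
  6 | W B6 → L2 miss [D]
  7 | W B5 → L1 miss wb→B1 [D]
  8 | W B6 → L2 hit [D]
  9 | W B2 → L2 miss wb→B6 [D]
  10 | R B1 → L1 miss wb→B5 [-]
  11 | W B6 → L2 miss wb→B2 [D]
  12 | W B0 → L0 miss [D]
  13 | W B0 → L0 hit [D]
  14 | W B6 → L2 hit [D]

DIRTY = [0, 3, 6]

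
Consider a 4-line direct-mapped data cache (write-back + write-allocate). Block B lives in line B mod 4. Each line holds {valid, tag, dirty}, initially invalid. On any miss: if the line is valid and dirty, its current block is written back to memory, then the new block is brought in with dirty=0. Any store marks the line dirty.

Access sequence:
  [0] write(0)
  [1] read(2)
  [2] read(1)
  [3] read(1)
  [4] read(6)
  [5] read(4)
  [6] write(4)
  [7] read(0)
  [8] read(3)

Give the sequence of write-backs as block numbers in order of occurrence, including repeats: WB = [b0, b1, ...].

WB = [0, 4]

  0 | W B0 → L0 miss [D]
  1 | R B2 → L2 miss [-]
  2 | R B1 → L1 miss [-]
  3 | R B1 → L1 hit [-]
  4 | R B6 → L2 miss [-]
  5 | R B4 → L0 miss wb→B0 [-]
  6 | W B4 → L0 hit [D]
  7 | R B0 → L0 miss wb→B4 [-]
  8 | R B3 → L3 miss [-]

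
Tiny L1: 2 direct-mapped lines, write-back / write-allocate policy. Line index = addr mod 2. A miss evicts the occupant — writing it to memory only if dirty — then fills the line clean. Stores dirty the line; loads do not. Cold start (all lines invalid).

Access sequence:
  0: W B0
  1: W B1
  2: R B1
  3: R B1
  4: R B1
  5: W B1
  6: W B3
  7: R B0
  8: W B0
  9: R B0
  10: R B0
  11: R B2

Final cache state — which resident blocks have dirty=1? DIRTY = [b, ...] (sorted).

  0 | W B0 → L0 miss [D]
  1 | W B1 → L1 miss [D]
  2 | R B1 → L1 hit [D]
  3 | R B1 → L1 hit [D]
  4 | R B1 → L1 hit [D]
  5 | W B1 → L1 hit [D]
  6 | W B3 → L1 miss wb→B1 [D]
  7 | R B0 → L0 hit [D]
  8 | W B0 → L0 hit [D]
  9 | R B0 → L0 hit [D]
  10 | R B0 → L0 hit [D]
  11 | R B2 → L0 miss wb→B0 [-]

DIRTY = [3]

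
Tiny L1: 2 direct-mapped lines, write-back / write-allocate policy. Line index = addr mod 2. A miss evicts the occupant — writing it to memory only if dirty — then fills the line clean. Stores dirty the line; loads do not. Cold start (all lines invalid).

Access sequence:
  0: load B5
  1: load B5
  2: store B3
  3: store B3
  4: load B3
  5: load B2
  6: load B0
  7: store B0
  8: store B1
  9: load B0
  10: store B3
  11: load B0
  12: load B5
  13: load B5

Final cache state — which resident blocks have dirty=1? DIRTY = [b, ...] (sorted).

DIRTY = [0]

0: R B5 -> L1 miss  d=-]
1: R B5 -> L1 hit  d=-]
2: W B3 -> L1 miss  d=D]
3: W B3 -> L1 hit  d=D]
4: R B3 -> L1 hit  d=D]
5: R B2 -> L0 miss  d=-]
6: R B0 -> L0 miss  d=-]
7: W B0 -> L0 hit  d=D]
8: W B1 -> L1 miss wb->B3  d=D]
9: R B0 -> L0 hit  d=D]
10: W B3 -> L1 miss wb->B1  d=D]
11: R B0 -> L0 hit  d=D]
12: R B5 -> L1 miss wb->B3  d=-]
13: R B5 -> L1 hit  d=-]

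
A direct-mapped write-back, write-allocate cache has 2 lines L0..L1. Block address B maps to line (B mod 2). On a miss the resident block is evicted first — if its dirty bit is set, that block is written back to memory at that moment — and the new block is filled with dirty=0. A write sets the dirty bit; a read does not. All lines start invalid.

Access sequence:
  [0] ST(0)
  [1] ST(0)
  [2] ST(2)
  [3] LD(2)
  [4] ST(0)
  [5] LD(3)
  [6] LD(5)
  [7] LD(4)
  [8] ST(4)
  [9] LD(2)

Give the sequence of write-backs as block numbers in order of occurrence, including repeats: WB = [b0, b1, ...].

0: W B0 → L0 miss [D]
1: W B0 → L0 hit [D]
2: W B2 → L0 miss wb→B0 [D]
3: R B2 → L0 hit [D]
4: W B0 → L0 miss wb→B2 [D]
5: R B3 → L1 miss [-]
6: R B5 → L1 miss [-]
7: R B4 → L0 miss wb→B0 [-]
8: W B4 → L0 hit [D]
9: R B2 → L0 miss wb→B4 [-]

WB = [0, 2, 0, 4]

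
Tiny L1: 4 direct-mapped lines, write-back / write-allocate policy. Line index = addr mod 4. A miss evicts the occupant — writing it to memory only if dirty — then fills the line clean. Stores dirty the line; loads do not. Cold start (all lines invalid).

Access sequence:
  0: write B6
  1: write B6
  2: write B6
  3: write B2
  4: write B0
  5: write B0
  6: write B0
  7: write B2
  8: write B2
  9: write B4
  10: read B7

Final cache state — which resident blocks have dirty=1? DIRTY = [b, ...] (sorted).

0: W B6 → L2 miss [D]
1: W B6 → L2 hit [D]
2: W B6 → L2 hit [D]
3: W B2 → L2 miss wb→B6 [D]
4: W B0 → L0 miss [D]
5: W B0 → L0 hit [D]
6: W B0 → L0 hit [D]
7: W B2 → L2 hit [D]
8: W B2 → L2 hit [D]
9: W B4 → L0 miss wb→B0 [D]
10: R B7 → L3 miss [-]

DIRTY = [2, 4]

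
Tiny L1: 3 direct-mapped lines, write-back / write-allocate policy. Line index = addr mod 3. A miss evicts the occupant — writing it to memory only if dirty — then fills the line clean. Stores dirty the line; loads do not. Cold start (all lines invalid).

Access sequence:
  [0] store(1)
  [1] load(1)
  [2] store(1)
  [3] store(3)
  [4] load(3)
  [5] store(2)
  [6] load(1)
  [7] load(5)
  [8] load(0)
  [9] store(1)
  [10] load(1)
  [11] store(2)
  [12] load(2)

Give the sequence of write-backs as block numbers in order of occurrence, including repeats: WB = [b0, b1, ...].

0: W B1 -> L1 miss  d=D]
1: R B1 -> L1 hit  d=D]
2: W B1 -> L1 hit  d=D]
3: W B3 -> L0 miss  d=D]
4: R B3 -> L0 hit  d=D]
5: W B2 -> L2 miss  d=D]
6: R B1 -> L1 hit  d=D]
7: R B5 -> L2 miss wb->B2  d=-]
8: R B0 -> L0 miss wb->B3  d=-]
9: W B1 -> L1 hit  d=D]
10: R B1 -> L1 hit  d=D]
11: W B2 -> L2 miss  d=D]
12: R B2 -> L2 hit  d=D]

WB = [2, 3]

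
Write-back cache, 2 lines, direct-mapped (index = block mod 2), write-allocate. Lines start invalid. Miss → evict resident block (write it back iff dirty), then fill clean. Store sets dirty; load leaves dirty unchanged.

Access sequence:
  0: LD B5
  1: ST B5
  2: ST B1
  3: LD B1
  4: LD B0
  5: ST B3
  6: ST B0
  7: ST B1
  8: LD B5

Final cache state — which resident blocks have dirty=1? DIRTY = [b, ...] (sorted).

  0 | R B5 → L1 miss [-]
  1 | W B5 → L1 hit [D]
  2 | W B1 → L1 miss wb→B5 [D]
  3 | R B1 → L1 hit [D]
  4 | R B0 → L0 miss [-]
  5 | W B3 → L1 miss wb→B1 [D]
  6 | W B0 → L0 hit [D]
  7 | W B1 → L1 miss wb→B3 [D]
  8 | R B5 → L1 miss wb→B1 [-]

DIRTY = [0]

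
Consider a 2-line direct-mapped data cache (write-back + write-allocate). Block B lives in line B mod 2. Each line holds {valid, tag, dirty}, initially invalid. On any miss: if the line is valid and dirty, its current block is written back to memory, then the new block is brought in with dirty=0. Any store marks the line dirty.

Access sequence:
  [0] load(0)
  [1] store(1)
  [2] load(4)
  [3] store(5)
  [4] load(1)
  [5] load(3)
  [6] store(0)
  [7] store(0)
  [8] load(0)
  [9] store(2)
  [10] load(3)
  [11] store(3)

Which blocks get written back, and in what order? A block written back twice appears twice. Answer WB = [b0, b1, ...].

0: R B0 → L0 miss [-]
1: W B1 → L1 miss [D]
2: R B4 → L0 miss [-]
3: W B5 → L1 miss wb→B1 [D]
4: R B1 → L1 miss wb→B5 [-]
5: R B3 → L1 miss [-]
6: W B0 → L0 miss [D]
7: W B0 → L0 hit [D]
8: R B0 → L0 hit [D]
9: W B2 → L0 miss wb→B0 [D]
10: R B3 → L1 hit [-]
11: W B3 → L1 hit [D]

WB = [1, 5, 0]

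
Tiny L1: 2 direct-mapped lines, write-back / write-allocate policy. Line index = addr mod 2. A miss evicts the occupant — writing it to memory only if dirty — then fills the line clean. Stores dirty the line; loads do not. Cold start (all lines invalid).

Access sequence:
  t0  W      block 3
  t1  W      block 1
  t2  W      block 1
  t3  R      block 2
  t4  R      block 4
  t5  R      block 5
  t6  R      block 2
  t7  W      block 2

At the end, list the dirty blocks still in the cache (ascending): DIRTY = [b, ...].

0: W B3 → L1 miss [D]
1: W B1 → L1 miss wb→B3 [D]
2: W B1 → L1 hit [D]
3: R B2 → L0 miss [-]
4: R B4 → L0 miss [-]
5: R B5 → L1 miss wb→B1 [-]
6: R B2 → L0 miss [-]
7: W B2 → L0 hit [D]

DIRTY = [2]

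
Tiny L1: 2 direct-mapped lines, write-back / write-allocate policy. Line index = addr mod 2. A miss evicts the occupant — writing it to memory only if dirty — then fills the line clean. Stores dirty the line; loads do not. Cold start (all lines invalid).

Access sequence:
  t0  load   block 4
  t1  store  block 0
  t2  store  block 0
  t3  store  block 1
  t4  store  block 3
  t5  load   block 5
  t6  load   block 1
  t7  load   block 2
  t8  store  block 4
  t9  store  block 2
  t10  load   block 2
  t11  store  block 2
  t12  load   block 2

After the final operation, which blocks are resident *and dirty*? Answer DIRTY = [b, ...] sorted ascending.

0: R B4 → L0 miss [-]
1: W B0 → L0 miss [D]
2: W B0 → L0 hit [D]
3: W B1 → L1 miss [D]
4: W B3 → L1 miss wb→B1 [D]
5: R B5 → L1 miss wb→B3 [-]
6: R B1 → L1 miss [-]
7: R B2 → L0 miss wb→B0 [-]
8: W B4 → L0 miss [D]
9: W B2 → L0 miss wb→B4 [D]
10: R B2 → L0 hit [D]
11: W B2 → L0 hit [D]
12: R B2 → L0 hit [D]

DIRTY = [2]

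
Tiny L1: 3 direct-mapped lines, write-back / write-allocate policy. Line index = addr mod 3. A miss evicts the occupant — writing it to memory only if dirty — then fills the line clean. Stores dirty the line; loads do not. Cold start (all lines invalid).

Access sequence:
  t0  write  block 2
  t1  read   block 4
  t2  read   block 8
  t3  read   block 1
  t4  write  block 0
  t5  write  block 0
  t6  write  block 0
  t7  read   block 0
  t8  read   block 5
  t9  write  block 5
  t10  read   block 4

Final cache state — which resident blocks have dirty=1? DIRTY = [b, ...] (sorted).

0: W B2 → L2 miss [D]
1: R B4 → L1 miss [-]
2: R B8 → L2 miss wb→B2 [-]
3: R B1 → L1 miss [-]
4: W B0 → L0 miss [D]
5: W B0 → L0 hit [D]
6: W B0 → L0 hit [D]
7: R B0 → L0 hit [D]
8: R B5 → L2 miss [-]
9: W B5 → L2 hit [D]
10: R B4 → L1 miss [-]

DIRTY = [0, 5]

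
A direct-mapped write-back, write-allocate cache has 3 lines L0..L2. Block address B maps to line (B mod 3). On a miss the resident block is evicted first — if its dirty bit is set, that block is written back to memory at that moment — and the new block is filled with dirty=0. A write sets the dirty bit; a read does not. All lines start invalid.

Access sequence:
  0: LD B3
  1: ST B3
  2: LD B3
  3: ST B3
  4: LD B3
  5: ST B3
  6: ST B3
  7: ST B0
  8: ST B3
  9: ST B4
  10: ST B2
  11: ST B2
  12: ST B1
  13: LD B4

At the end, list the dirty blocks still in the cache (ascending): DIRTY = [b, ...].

DIRTY = [2, 3]

0: R B3 -> L0 miss  d=-]
1: W B3 -> L0 hit  d=D]
2: R B3 -> L0 hit  d=D]
3: W B3 -> L0 hit  d=D]
4: R B3 -> L0 hit  d=D]
5: W B3 -> L0 hit  d=D]
6: W B3 -> L0 hit  d=D]
7: W B0 -> L0 miss wb->B3  d=D]
8: W B3 -> L0 miss wb->B0  d=D]
9: W B4 -> L1 miss  d=D]
10: W B2 -> L2 miss  d=D]
11: W B2 -> L2 hit  d=D]
12: W B1 -> L1 miss wb->B4  d=D]
13: R B4 -> L1 miss wb->B1  d=-]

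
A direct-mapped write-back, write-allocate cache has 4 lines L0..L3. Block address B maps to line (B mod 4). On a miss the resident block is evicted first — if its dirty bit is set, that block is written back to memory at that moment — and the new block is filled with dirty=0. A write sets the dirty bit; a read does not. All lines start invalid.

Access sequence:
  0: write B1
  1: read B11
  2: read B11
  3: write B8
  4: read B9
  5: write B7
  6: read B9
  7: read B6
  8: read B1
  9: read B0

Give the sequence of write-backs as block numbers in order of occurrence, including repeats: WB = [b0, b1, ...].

0: W B1 → L1 miss [D]
1: R B11 → L3 miss [-]
2: R B11 → L3 hit [-]
3: W B8 → L0 miss [D]
4: R B9 → L1 miss wb→B1 [-]
5: W B7 → L3 miss [D]
6: R B9 → L1 hit [-]
7: R B6 → L2 miss [-]
8: R B1 → L1 miss [-]
9: R B0 → L0 miss wb→B8 [-]

WB = [1, 8]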